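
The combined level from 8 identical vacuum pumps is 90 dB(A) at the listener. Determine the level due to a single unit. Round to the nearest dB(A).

For N identical incoherent sources L_total = L₁ + 10·log₁₀ N, so L₁ = 90 − 10·log₁₀(8) = 90 − 9.031.

81 dB(A)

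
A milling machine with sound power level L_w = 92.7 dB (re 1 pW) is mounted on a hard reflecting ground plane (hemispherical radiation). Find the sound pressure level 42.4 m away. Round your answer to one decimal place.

52.2 dB

Free-field hemispherical radiation: L_p = L_w − 10·log₁₀(2π·r²), r = 42.4 m.
2π·r² = 1.13e+04 m², 10·log₁₀ of that is 40.529 dB.
L_p = 92.7 − 40.529 = 52.17 dB.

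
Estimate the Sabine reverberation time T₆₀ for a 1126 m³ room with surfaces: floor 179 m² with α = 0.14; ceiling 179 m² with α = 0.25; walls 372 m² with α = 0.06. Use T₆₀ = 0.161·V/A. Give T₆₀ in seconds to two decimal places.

1.97 s

A = Σ Sᵢαᵢ = 179·0.14 + 179·0.25 + 372·0.06 = 92.13 m².
T₆₀ = 0.161·V/A = 0.161·1126/92.13 = 1.968 s.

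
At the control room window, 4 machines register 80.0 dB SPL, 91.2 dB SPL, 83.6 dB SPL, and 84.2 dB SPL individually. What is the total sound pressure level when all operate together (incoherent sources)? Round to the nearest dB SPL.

For uncorrelated sources the intensities add, so convert each level to linear form, sum, and take 10·log₁₀ of the total.
Σ 10^(L/10) = 10^(80.0/10) + 10^(91.2/10) + 10^(83.6/10) + 10^(84.2/10) = 1.910e+09.
L_total = 10·log₁₀(1.910e+09) = 92.81 dB SPL.

93 dB SPL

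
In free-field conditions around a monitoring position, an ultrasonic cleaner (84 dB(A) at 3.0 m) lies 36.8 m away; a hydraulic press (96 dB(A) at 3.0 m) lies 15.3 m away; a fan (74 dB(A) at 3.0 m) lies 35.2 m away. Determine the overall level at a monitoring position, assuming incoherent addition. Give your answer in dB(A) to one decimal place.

First find each source's level at the receiver (point-source: −20·log₁₀(r/r_ref)), then combine on an intensity basis.
ultrasonic cleaner: 84 − 20·log₁₀(36.8/3.0) = 84 − 21.77 = 62.23 dB(A).
hydraulic press: 96 − 20·log₁₀(15.3/3.0) = 96 − 14.15 = 81.85 dB(A).
fan: 74 − 20·log₁₀(35.2/3.0) = 74 − 21.39 = 52.61 dB(A).
Σ 10^(L/10) = 1.549e+08 → L_total = 10·log₁₀(1.549e+08) = 81.90 dB(A).

81.9 dB(A)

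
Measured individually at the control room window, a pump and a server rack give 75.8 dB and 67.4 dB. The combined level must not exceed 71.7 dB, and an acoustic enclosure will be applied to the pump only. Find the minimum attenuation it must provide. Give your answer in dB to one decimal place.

6.1 dB

Everything except the pump sums to 10^(67.4/10) = 5.495e+06 in linear terms, 67.40 dB.
The limit corresponds to 10^(71.7/10) = 1.479e+07; subtracting the fixed part leaves 9.296e+06 for the pump, i.e. 69.68 dB.
Required insertion loss = 75.8 − 69.68 = 6.12 dB.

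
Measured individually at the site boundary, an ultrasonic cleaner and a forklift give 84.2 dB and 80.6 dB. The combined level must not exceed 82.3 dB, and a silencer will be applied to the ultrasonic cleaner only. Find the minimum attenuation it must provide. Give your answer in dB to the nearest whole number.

7 dB

Everything except the ultrasonic cleaner sums to 10^(80.6/10) = 1.148e+08 in linear terms, 80.60 dB.
To meet 82.3 dB overall, the treated ultrasonic cleaner may contribute at most 10^(82.3/10) − 1.148e+08 = 5.501e+07, i.e. 77.40 dB.
So the ultrasonic cleaner must be reduced from 84.2 to 77.40 dB: IL = 6.80 dB.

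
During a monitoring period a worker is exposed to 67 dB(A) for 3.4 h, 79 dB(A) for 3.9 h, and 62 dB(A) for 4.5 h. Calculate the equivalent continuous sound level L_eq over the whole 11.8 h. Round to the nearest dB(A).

75 dB(A)

The energy average is taken in the linear domain: L_eq = 10·log₁₀[(Σ tᵢ·10^(Lᵢ/10))/T], T = 11.8 h.
Σ tᵢ·10^(Lᵢ/10) = 3.4·10^(67/10) + 3.9·10^(79/10) + 4.5·10^(62/10) = 3.340e+08.
L_eq = 10·log₁₀(3.340e+08/11.8) = 74.52 dB(A).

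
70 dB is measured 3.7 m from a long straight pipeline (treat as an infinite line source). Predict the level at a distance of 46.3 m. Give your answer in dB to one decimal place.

59.0 dB

Line-source attenuation: ΔL = 10·log₁₀(r₂/r₁) = 10·log₁₀(46.3/3.7) = 10.974 dB.
L₂ = 70 − 10·log₁₀(46.3/3.7) = 70 − 10.974 = 59.03 dB.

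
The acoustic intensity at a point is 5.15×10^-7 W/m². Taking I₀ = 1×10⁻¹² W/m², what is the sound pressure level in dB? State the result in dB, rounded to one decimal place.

I/I₀ = 5.15×10^-7/10⁻¹² = 5.15×10^5, and L = 10·log₁₀(I/I₀).
L = 10·(0.7118 + 5) = 57.12 dB.

57.1 dB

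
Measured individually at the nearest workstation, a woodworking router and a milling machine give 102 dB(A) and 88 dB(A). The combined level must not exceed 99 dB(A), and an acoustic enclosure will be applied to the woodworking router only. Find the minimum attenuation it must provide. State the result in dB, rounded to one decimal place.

The untreated sources together contribute 10^(88/10) = 6.310e+08, i.e. 88.00 dB(A).
The limit corresponds to 10^(99/10) = 7.943e+09; subtracting the fixed part leaves 7.312e+09 for the woodworking router, i.e. 98.64 dB(A).
So the woodworking router must be reduced from 102 to 98.64 dB(A): IL = 3.36 dB.

3.4 dB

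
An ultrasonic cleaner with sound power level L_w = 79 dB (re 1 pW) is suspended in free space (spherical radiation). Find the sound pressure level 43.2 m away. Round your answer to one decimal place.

35.3 dB

Free-field spherical radiation: L_p = L_w − 10·log₁₀(4π·r²), r = 43.2 m.
4π·r² = 2.345e+04 m², 10·log₁₀ of that is 43.702 dB.
L_p = 79 − 43.702 = 35.30 dB.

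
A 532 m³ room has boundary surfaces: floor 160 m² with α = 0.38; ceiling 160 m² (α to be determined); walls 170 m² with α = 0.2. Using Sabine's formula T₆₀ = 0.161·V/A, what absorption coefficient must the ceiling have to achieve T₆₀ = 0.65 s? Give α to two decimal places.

0.23

Required total absorption A = 0.161·532/0.65 = 131.77 m².
Absorption from the other surfaces = 160·0.38 + 170·0.2 = 94.80 m², so the ceiling must supply 36.97 m² over 160 m².
α = 36.97/160 = 0.231.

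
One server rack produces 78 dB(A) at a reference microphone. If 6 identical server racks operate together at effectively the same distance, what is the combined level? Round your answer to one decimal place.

85.8 dB(A)

N identical incoherent sources raise the level by 10·log₁₀ N.
L_total = 78 + 10·log₁₀(6) = 78 + 7.782 = 85.78 dB(A).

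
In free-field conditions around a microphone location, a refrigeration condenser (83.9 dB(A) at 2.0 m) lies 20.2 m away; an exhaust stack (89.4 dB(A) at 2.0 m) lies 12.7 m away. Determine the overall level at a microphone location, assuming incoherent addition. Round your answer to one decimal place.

73.8 dB(A)

Apply inverse-square spreading to bring every level to the receiver, then sum 10^(L/10).
refrigeration condenser: 83.9 − 20·log₁₀(20.2/2.0) = 83.9 − 20.09 = 63.81 dB(A).
exhaust stack: 89.4 − 20·log₁₀(12.7/2.0) = 89.4 − 16.06 = 73.34 dB(A).
Σ 10^(L/10) = 2.401e+07 → L_total = 10·log₁₀(2.401e+07) = 73.80 dB(A).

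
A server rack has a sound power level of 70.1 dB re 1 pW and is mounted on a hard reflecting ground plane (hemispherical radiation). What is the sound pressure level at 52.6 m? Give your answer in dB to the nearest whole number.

28 dB

Free-field hemispherical radiation: L_p = L_w − 10·log₁₀(2π·r²), r = 52.6 m.
2π·r² = 1.738e+04 m², 10·log₁₀ of that is 42.402 dB.
L_p = 70.1 − 42.402 = 27.70 dB.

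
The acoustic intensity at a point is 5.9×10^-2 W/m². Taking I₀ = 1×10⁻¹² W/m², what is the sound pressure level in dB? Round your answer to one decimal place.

I/I₀ = 5.9×10^-2/10⁻¹² = 5.9×10^10, and L = 10·log₁₀(I/I₀).
L = 10·(0.7709 + 10) = 107.71 dB.

107.7 dB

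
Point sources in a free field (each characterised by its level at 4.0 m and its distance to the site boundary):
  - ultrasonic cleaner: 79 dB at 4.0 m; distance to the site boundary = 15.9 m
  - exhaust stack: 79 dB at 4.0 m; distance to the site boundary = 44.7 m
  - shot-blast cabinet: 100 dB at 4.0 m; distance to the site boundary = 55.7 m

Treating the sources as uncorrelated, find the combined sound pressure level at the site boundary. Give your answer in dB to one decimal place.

77.6 dB

Apply inverse-square spreading to bring every level to the receiver, then sum 10^(L/10).
ultrasonic cleaner: 79 − 20·log₁₀(15.9/4.0) = 79 − 11.99 = 67.01 dB.
exhaust stack: 79 − 20·log₁₀(44.7/4.0) = 79 − 20.96 = 58.04 dB.
shot-blast cabinet: 100 − 20·log₁₀(55.7/4.0) = 100 − 22.88 = 77.12 dB.
Σ 10^(L/10) = 5.723e+07 → L_total = 10·log₁₀(5.723e+07) = 77.58 dB.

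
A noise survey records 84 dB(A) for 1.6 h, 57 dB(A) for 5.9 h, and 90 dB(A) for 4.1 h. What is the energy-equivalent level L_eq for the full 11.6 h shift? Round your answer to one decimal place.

85.9 dB(A)

L_eq = 10·log₁₀[(1/T)·Σ tᵢ·10^(Lᵢ/10)] with T = 11.6 h.
Σ tᵢ·10^(Lᵢ/10) = 1.6·10^(84/10) + 5.9·10^(57/10) + 4.1·10^(90/10) = 4.505e+09.
L_eq = 10·log₁₀(4.505e+09/11.6) = 85.89 dB(A).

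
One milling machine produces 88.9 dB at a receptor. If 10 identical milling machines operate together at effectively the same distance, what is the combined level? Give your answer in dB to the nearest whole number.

N identical incoherent sources raise the level by 10·log₁₀ N.
L_total = 88.9 + 10·log₁₀(10) = 88.9 + 10.000 = 98.90 dB.

99 dB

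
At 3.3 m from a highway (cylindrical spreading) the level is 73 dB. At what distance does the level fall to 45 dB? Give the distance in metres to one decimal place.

For a line source L₁ − L₂ = 10·log₁₀(r₂/r₁), so r₂ = r₁·10^((L₁−L₂)/10).
r₂ = 3.3·10^((73−45)/10) = 3.3·10^(28.0/10) = 2082.16 m.

2082.2 m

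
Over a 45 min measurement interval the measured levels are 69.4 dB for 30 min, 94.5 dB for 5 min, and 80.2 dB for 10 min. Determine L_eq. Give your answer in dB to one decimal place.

The energy average is taken in the linear domain: L_eq = 10·log₁₀[(Σ tᵢ·10^(Lᵢ/10))/T], T = 45 min.
Σ tᵢ·10^(Lᵢ/10) = 30·10^(69.4/10) + 5·10^(94.5/10) + 10·10^(80.2/10) = 1.540e+10.
L_eq = 10·log₁₀(1.540e+10/45) = 85.34 dB.

85.3 dB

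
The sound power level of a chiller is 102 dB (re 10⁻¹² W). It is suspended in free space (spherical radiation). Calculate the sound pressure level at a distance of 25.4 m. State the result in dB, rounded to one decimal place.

The power spreads over a sphere of area 4π·r², so L_p = L_w − 10·log₁₀(4π·r²).
4π·r² = 8107 m², 10·log₁₀ of that is 39.089 dB.
L_p = 102 − 39.089 = 62.91 dB.

62.9 dB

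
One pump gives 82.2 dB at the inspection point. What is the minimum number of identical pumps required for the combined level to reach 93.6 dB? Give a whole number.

Need L₁ + 10·log₁₀ N ≥ 93.6, i.e. log₁₀ N ≥ 1.14.
N ≥ 10^(11.4/10) = 13.804, so N = 14.

14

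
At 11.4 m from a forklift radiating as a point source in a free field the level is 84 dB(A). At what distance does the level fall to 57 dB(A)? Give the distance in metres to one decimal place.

255.2 m

For a point source L₁ − L₂ = 20·log₁₀(r₂/r₁), so r₂ = r₁·10^((L₁−L₂)/20).
r₂ = 11.4·10^((84−57)/20) = 11.4·10^(27.0/20) = 255.21 m.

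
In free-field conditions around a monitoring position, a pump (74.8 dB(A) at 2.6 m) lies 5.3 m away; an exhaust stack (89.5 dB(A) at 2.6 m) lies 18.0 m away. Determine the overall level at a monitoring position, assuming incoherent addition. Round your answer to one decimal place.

74.1 dB(A)

First find each source's level at the receiver (point-source: −20·log₁₀(r/r_ref)), then combine on an intensity basis.
pump: 74.8 − 20·log₁₀(5.3/2.6) = 74.8 − 6.19 = 68.61 dB(A).
exhaust stack: 89.5 − 20·log₁₀(18.0/2.6) = 89.5 − 16.81 = 72.69 dB(A).
Σ 10^(L/10) = 2.586e+07 → L_total = 10·log₁₀(2.586e+07) = 74.13 dB(A).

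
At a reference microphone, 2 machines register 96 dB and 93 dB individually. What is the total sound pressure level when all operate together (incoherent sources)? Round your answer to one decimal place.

97.8 dB

Incoherent sources combine by intensity addition: L_total = 10·log₁₀(Σ 10^(L_i/10)).
Σ 10^(L/10) = 10^(96/10) + 10^(93/10) = 5.976e+09.
L_total = 10·log₁₀(5.976e+09) = 97.76 dB.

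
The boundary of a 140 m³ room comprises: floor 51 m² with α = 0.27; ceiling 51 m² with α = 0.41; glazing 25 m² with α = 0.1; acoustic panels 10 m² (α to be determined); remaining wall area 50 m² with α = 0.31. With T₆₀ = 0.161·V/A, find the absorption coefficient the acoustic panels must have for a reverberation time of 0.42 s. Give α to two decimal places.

Required total absorption A = 0.161·140/0.42 = 53.67 m².
Absorption from the other surfaces = 51·0.27 + 51·0.41 + 25·0.1 + 50·0.31 = 52.68 m², so the acoustic panels must supply 0.99 m² over 10 m².
α = 0.99/10 = 0.099.

0.10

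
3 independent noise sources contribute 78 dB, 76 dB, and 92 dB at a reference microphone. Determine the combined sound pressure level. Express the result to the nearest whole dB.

Incoherent sources combine by intensity addition: L_total = 10·log₁₀(Σ 10^(L_i/10)).
Σ 10^(L/10) = 10^(78/10) + 10^(76/10) + 10^(92/10) = 1.688e+09.
L_total = 10·log₁₀(1.688e+09) = 92.27 dB.

92 dB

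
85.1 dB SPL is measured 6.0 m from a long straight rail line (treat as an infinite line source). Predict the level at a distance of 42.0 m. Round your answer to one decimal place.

76.6 dB SPL

For a line source, L₂ = L₁ − 10·log₁₀(r₂/r₁).
L₂ = 85.1 − 10·log₁₀(42.0/6.0) = 85.1 − 8.451 = 76.65 dB SPL.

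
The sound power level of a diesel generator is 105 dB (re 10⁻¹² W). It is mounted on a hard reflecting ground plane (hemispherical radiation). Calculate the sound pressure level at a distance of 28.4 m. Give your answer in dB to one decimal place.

68.0 dB

The power spreads over a hemisphere of area 2π·r², so L_p = L_w − 10·log₁₀(2π·r²).
2π·r² = 5068 m², 10·log₁₀ of that is 37.048 dB.
L_p = 105 − 37.048 = 67.95 dB.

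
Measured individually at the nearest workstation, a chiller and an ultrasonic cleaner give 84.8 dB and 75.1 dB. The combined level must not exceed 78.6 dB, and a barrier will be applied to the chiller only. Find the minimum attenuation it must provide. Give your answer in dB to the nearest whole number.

Fixed contribution from the other source: Σ 10^(L/10) = 10^(75.1/10) = 3.236e+07 (75.10 dB).
To meet 78.6 dB overall, the treated chiller may contribute at most 10^(78.6/10) − 3.236e+07 = 4.008e+07, i.e. 76.03 dB.
So the chiller must be reduced from 84.8 to 76.03 dB: IL = 8.77 dB.

9 dB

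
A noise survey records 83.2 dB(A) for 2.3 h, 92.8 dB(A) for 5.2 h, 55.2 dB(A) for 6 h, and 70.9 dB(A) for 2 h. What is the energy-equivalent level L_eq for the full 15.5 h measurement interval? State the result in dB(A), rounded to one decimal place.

88.3 dB(A)

Weight each interval's intensity by its duration and average over T = 15.5 h:
Σ tᵢ·10^(Lᵢ/10) = 2.3·10^(83.2/10) + 5.2·10^(92.8/10) + 6·10^(55.2/10) + 2·10^(70.9/10) = 1.042e+10.
L_eq = 10·log₁₀(1.042e+10/15.5) = 88.27 dB(A).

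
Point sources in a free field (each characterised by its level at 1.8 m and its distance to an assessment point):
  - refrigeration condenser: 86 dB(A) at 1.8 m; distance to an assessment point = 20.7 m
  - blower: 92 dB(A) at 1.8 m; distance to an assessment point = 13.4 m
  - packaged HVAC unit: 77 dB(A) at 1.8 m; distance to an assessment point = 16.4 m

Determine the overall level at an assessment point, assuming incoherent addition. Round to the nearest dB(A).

Propagate each source to the receiver with L = L_ref − 20·log₁₀(r/r_ref), then add intensities.
refrigeration condenser: 86 − 20·log₁₀(20.7/1.8) = 86 − 21.21 = 64.79 dB(A).
blower: 92 − 20·log₁₀(13.4/1.8) = 92 − 17.44 = 74.56 dB(A).
packaged HVAC unit: 77 − 20·log₁₀(16.4/1.8) = 77 − 19.19 = 57.81 dB(A).
Σ 10^(L/10) = 3.221e+07 → L_total = 10·log₁₀(3.221e+07) = 75.08 dB(A).

75 dB(A)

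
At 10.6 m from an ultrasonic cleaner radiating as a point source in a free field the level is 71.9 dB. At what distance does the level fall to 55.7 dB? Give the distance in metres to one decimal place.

68.4 m

Point-source spreading drops the level by 20·log₁₀(r₂/r₁); inverting, r₂/r₁ = 10^(ΔL/20).
r₂ = 10.6·10^((71.9−55.7)/20) = 10.6·10^(16.2/20) = 68.44 m.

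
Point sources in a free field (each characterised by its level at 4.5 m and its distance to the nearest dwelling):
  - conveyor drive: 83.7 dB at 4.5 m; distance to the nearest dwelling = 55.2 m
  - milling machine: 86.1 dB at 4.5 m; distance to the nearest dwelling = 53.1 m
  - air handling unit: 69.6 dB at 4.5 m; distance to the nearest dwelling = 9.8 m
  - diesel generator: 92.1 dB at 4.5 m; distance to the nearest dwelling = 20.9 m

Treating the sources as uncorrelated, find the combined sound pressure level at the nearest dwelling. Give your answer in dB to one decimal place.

79.1 dB

Apply inverse-square spreading to bring every level to the receiver, then sum 10^(L/10).
conveyor drive: 83.7 − 20·log₁₀(55.2/4.5) = 83.7 − 21.77 = 61.93 dB.
milling machine: 86.1 − 20·log₁₀(53.1/4.5) = 86.1 − 21.44 = 64.66 dB.
air handling unit: 69.6 − 20·log₁₀(9.8/4.5) = 69.6 − 6.76 = 62.84 dB.
diesel generator: 92.1 − 20·log₁₀(20.9/4.5) = 92.1 − 13.34 = 78.76 dB.
Σ 10^(L/10) = 8.159e+07 → L_total = 10·log₁₀(8.159e+07) = 79.12 dB.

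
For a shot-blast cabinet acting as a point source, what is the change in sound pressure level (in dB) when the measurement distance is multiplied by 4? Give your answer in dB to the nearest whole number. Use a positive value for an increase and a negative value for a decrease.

-12 dB

Point-source spreading: ΔL = −20·log₁₀(r₂/r₁).
ΔL = −20·log₁₀(4) = -12.04 dB.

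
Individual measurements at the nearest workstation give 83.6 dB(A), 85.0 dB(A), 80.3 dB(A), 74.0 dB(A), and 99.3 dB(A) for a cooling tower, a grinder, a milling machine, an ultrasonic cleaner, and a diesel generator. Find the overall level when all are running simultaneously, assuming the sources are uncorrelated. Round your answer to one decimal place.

Incoherent sources combine by intensity addition: L_total = 10·log₁₀(Σ 10^(L_i/10)).
Σ 10^(L/10) = 10^(83.6/10) + 10^(85.0/10) + 10^(80.3/10) + 10^(74.0/10) + 10^(99.3/10) = 9.189e+09.
L_total = 10·log₁₀(9.189e+09) = 99.63 dB(A).

99.6 dB(A)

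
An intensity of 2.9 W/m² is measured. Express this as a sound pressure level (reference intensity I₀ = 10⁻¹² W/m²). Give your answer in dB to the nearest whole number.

125 dB

L = 10·log₁₀(I/I₀) = 10·log₁₀(2.9/10⁻¹²) = 10·log₁₀(2.9×10^12).
L = 10·(0.4624 + 12) = 124.62 dB.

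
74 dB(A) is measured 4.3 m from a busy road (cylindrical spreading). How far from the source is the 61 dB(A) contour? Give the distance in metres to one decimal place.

85.8 m

For a line source L₁ − L₂ = 10·log₁₀(r₂/r₁), so r₂ = r₁·10^((L₁−L₂)/10).
r₂ = 4.3·10^((74−61)/10) = 4.3·10^(13.0/10) = 85.80 m.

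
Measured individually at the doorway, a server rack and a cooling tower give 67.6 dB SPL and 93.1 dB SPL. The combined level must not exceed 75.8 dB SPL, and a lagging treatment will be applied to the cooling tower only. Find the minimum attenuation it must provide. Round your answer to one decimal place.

Fixed contribution from the other source: Σ 10^(L/10) = 10^(67.6/10) = 5.754e+06 (67.60 dB SPL).
To meet 75.8 dB SPL overall, the treated cooling tower may contribute at most 10^(75.8/10) − 5.754e+06 = 3.226e+07, i.e. 75.09 dB SPL.
So the cooling tower must be reduced from 93.1 to 75.09 dB SPL: IL = 18.01 dB.

18.0 dB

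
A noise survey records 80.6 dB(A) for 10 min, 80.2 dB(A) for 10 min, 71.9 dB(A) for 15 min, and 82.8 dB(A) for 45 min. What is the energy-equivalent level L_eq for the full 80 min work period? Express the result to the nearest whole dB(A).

81 dB(A)

L_eq = 10·log₁₀[(1/T)·Σ tᵢ·10^(Lᵢ/10)] with T = 80 min.
Σ tᵢ·10^(Lᵢ/10) = 10·10^(80.6/10) + 10·10^(80.2/10) + 15·10^(71.9/10) + 45·10^(82.8/10) = 1.100e+10.
L_eq = 10·log₁₀(1.100e+10/80) = 81.38 dB(A).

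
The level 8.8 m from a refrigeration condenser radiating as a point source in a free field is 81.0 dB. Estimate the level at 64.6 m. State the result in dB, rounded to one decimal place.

63.7 dB

Point-source attenuation: ΔL = 20·log₁₀(r₂/r₁) = 20·log₁₀(64.6/8.8) = 17.315 dB.
L₂ = 81.0 − 20·log₁₀(64.6/8.8) = 81.0 − 17.315 = 63.69 dB.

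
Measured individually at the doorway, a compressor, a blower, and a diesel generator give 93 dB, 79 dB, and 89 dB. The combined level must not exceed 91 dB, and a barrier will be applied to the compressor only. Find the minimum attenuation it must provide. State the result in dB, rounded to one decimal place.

Everything except the compressor sums to 10^(79/10) + 10^(89/10) = 8.738e+08 in linear terms, 89.41 dB.
To meet 91 dB overall, the treated compressor may contribute at most 10^(91/10) − 8.738e+08 = 3.852e+08, i.e. 85.86 dB.
Required insertion loss = 93 − 85.86 = 7.14 dB.

7.1 dB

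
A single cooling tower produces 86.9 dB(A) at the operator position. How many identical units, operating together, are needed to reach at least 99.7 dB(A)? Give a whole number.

20

The shortfall is 99.7 − 86.9 = 12.8 dB, and N units add 10·log₁₀ N, so need 10·log₁₀ N ≥ 12.8.
N ≥ 10^(12.8/10) = 19.055, so N = 20.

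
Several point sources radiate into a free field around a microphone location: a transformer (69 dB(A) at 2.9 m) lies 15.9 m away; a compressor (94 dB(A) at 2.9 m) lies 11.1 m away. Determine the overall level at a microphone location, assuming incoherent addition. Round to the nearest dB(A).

82 dB(A)

Propagate each source to the receiver with L = L_ref − 20·log₁₀(r/r_ref), then add intensities.
transformer: 69 − 20·log₁₀(15.9/2.9) = 69 − 14.78 = 54.22 dB(A).
compressor: 94 − 20·log₁₀(11.1/2.9) = 94 − 11.66 = 82.34 dB(A).
Σ 10^(L/10) = 1.717e+08 → L_total = 10·log₁₀(1.717e+08) = 82.35 dB(A).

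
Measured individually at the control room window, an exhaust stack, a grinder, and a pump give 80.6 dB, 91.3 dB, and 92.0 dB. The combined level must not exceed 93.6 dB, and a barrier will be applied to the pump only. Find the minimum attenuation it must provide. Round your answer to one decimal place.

2.8 dB

The untreated sources together contribute 10^(80.6/10) + 10^(91.3/10) = 1.464e+09, i.e. 91.65 dB.
To meet 93.6 dB overall, the treated pump may contribute at most 10^(93.6/10) − 1.464e+09 = 8.271e+08, i.e. 89.18 dB.
So the pump must be reduced from 92.0 to 89.18 dB: IL = 2.82 dB.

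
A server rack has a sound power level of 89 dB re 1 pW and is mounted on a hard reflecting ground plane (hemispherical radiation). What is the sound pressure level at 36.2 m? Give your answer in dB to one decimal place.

The power spreads over a hemisphere of area 2π·r², so L_p = L_w − 10·log₁₀(2π·r²).
2π·r² = 8234 m², 10·log₁₀ of that is 39.156 dB.
L_p = 89 − 39.156 = 49.84 dB.

49.8 dB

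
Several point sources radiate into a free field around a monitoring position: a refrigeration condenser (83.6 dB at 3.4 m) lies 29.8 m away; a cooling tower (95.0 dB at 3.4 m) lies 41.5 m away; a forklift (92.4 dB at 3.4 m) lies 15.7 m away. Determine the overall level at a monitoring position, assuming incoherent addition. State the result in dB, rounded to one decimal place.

First find each source's level at the receiver (point-source: −20·log₁₀(r/r_ref)), then combine on an intensity basis.
refrigeration condenser: 83.6 − 20·log₁₀(29.8/3.4) = 83.6 − 18.85 = 64.75 dB.
cooling tower: 95.0 − 20·log₁₀(41.5/3.4) = 95.0 − 21.73 = 73.27 dB.
forklift: 92.4 − 20·log₁₀(15.7/3.4) = 92.4 − 13.29 = 79.11 dB.
Σ 10^(L/10) = 1.057e+08 → L_total = 10·log₁₀(1.057e+08) = 80.24 dB.

80.2 dB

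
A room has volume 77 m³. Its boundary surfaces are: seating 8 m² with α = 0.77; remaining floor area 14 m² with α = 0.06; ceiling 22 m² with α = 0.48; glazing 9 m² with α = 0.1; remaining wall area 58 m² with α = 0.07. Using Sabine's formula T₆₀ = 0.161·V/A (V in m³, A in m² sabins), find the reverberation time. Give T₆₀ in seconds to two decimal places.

Total absorption A = 8·0.77 + 14·0.06 + 22·0.48 + 9·0.1 + 58·0.07 = 22.52 m² sabins.
T₆₀ = 0.161·V/A = 0.161·77/22.52 = 0.550 s.

0.55 s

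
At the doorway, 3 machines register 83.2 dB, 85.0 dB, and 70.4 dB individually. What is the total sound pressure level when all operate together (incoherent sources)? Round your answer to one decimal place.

Incoherent sources combine by intensity addition: L_total = 10·log₁₀(Σ 10^(L_i/10)).
Σ 10^(L/10) = 10^(83.2/10) + 10^(85.0/10) + 10^(70.4/10) = 5.361e+08.
L_total = 10·log₁₀(5.361e+08) = 87.29 dB.

87.3 dB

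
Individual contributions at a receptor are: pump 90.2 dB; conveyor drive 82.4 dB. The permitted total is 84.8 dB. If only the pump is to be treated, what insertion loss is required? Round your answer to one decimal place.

9.1 dB

Fixed contribution from the other source: Σ 10^(L/10) = 10^(82.4/10) = 1.738e+08 (82.40 dB).
The limit corresponds to 10^(84.8/10) = 3.020e+08; subtracting the fixed part leaves 1.282e+08 for the pump, i.e. 81.08 dB.
Required insertion loss = 90.2 − 81.08 = 9.12 dB.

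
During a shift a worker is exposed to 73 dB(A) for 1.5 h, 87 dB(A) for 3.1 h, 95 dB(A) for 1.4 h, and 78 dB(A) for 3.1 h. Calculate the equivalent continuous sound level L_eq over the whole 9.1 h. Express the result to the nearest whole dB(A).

The energy average is taken in the linear domain: L_eq = 10·log₁₀[(Σ tᵢ·10^(Lᵢ/10))/T], T = 9.1 h.
Σ tᵢ·10^(Lᵢ/10) = 1.5·10^(73/10) + 3.1·10^(87/10) + 1.4·10^(95/10) + 3.1·10^(78/10) = 6.206e+09.
L_eq = 10·log₁₀(6.206e+09/9.1) = 88.34 dB(A).

88 dB(A)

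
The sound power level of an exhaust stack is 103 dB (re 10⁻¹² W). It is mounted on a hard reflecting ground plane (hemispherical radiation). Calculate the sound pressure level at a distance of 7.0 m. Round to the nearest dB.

78 dB

Free-field hemispherical radiation: L_p = L_w − 10·log₁₀(2π·r²), r = 7.0 m.
2π·r² = 307.9 m², 10·log₁₀ of that is 24.884 dB.
L_p = 103 − 24.884 = 78.12 dB.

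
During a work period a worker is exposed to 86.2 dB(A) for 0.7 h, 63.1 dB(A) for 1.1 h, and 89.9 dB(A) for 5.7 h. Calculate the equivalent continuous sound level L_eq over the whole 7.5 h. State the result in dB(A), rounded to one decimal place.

88.9 dB(A)

Weight each interval's intensity by its duration and average over T = 7.5 h:
Σ tᵢ·10^(Lᵢ/10) = 0.7·10^(86.2/10) + 1.1·10^(63.1/10) + 5.7·10^(89.9/10) = 5.864e+09.
L_eq = 10·log₁₀(5.864e+09/7.5) = 88.93 dB(A).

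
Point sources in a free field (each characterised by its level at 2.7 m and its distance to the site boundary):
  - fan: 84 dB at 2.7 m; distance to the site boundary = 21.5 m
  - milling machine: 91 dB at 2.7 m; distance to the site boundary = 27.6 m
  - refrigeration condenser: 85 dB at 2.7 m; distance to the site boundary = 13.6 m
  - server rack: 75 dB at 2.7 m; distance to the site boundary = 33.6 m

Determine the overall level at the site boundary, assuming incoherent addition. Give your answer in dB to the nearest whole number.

Propagate each source to the receiver with L = L_ref − 20·log₁₀(r/r_ref), then add intensities.
fan: 84 − 20·log₁₀(21.5/2.7) = 84 − 18.02 = 65.98 dB.
milling machine: 91 − 20·log₁₀(27.6/2.7) = 91 − 20.19 = 70.81 dB.
refrigeration condenser: 85 − 20·log₁₀(13.6/2.7) = 85 − 14.04 = 70.96 dB.
server rack: 75 − 20·log₁₀(33.6/2.7) = 75 − 21.90 = 53.10 dB.
Σ 10^(L/10) = 2.868e+07 → L_total = 10·log₁₀(2.868e+07) = 74.58 dB.

75 dB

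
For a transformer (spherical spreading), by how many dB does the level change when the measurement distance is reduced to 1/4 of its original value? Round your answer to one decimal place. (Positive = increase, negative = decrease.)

With spherical spreading the level changes by −20·log₁₀(r₂/r₁).
ΔL = −20·log₁₀(0.25) = +12.04 dB.

+12.0 dB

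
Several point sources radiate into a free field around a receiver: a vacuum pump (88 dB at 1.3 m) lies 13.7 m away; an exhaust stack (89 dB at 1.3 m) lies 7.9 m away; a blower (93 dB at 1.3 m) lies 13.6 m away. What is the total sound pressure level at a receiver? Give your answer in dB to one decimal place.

76.6 dB

Apply inverse-square spreading to bring every level to the receiver, then sum 10^(L/10).
vacuum pump: 88 − 20·log₁₀(13.7/1.3) = 88 − 20.46 = 67.54 dB.
exhaust stack: 89 − 20·log₁₀(7.9/1.3) = 89 − 15.67 = 73.33 dB.
blower: 93 − 20·log₁₀(13.6/1.3) = 93 − 20.39 = 72.61 dB.
Σ 10^(L/10) = 4.542e+07 → L_total = 10·log₁₀(4.542e+07) = 76.57 dB.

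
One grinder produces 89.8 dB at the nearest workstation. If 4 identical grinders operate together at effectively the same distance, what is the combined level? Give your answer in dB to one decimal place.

95.8 dB

With 4 equal, uncorrelated contributions the intensity is 4× that of one unit, giving a rise of 10·log₁₀ 4.
L_total = 89.8 + 10·log₁₀(4) = 89.8 + 6.021 = 95.82 dB.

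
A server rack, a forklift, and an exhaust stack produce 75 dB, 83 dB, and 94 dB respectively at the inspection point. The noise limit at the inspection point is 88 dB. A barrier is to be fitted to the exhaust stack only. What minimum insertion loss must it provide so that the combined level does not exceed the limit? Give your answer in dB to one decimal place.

Everything except the exhaust stack sums to 10^(75/10) + 10^(83/10) = 2.311e+08 in linear terms, 83.64 dB.
To meet 88 dB overall, the treated exhaust stack may contribute at most 10^(88/10) − 2.311e+08 = 3.998e+08, i.e. 86.02 dB.
Required insertion loss = 94 − 86.02 = 7.98 dB.

8.0 dB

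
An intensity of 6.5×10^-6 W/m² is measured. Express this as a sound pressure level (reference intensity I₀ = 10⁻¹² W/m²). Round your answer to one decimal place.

L = 10·log₁₀(I/I₀) = 10·log₁₀(6.5×10^-6/10⁻¹²) = 10·log₁₀(6.5×10^6).
L = 10·(0.8129 + 6) = 68.13 dB.

68.1 dB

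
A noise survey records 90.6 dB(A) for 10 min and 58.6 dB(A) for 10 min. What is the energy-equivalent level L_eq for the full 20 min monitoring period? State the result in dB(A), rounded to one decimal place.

87.6 dB(A)

The energy average is taken in the linear domain: L_eq = 10·log₁₀[(Σ tᵢ·10^(Lᵢ/10))/T], T = 20 min.
Σ tᵢ·10^(Lᵢ/10) = 10·10^(90.6/10) + 10·10^(58.6/10) = 1.149e+10.
L_eq = 10·log₁₀(1.149e+10/20) = 87.59 dB(A).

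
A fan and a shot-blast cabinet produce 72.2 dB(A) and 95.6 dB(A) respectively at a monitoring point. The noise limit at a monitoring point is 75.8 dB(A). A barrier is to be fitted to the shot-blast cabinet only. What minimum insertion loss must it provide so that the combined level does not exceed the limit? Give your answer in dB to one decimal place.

22.3 dB

Fixed contribution from the other source: Σ 10^(L/10) = 10^(72.2/10) = 1.660e+07 (72.20 dB(A)).
To meet 75.8 dB(A) overall, the treated shot-blast cabinet may contribute at most 10^(75.8/10) − 1.660e+07 = 2.142e+07, i.e. 73.31 dB(A).
So the shot-blast cabinet must be reduced from 95.6 to 73.31 dB(A): IL = 22.29 dB.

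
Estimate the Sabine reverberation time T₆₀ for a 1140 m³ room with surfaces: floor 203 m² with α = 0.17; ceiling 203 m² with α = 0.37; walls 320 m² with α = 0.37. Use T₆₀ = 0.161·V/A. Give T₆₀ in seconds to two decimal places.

0.80 s

Summing Sᵢαᵢ: 203·0.17 + 203·0.37 + 320·0.37 = 228.02 m².
T₆₀ = 0.161·V/A = 0.161·1140/228.02 = 0.805 s.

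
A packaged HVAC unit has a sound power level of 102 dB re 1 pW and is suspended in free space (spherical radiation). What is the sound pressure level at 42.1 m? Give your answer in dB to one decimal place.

58.5 dB

L_p = L_w − 10·log₁₀(4π·r²) with r = 42.1 m.
4π·r² = 2.227e+04 m², 10·log₁₀ of that is 43.478 dB.
L_p = 102 − 43.478 = 58.52 dB.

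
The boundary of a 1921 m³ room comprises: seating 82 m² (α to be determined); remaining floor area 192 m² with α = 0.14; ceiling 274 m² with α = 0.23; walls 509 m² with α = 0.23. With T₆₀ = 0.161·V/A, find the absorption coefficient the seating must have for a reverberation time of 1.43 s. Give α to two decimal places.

Required total absorption A = 0.161·1921/1.43 = 216.28 m².
Absorption from the other surfaces = 192·0.14 + 274·0.23 + 509·0.23 = 206.97 m², so the seating must supply 9.31 m² over 82 m².
α = 9.31/82 = 0.114.

0.11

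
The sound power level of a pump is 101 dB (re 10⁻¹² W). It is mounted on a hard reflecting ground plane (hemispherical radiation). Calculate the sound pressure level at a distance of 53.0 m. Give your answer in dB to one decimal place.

L_p = L_w − 10·log₁₀(2π·r²) with r = 53.0 m.
2π·r² = 1.765e+04 m², 10·log₁₀ of that is 42.467 dB.
L_p = 101 − 42.467 = 58.53 dB.

58.5 dB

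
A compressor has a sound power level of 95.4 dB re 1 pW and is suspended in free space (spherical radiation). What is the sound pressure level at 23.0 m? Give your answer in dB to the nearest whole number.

The power spreads over a sphere of area 4π·r², so L_p = L_w − 10·log₁₀(4π·r²).
4π·r² = 6648 m², 10·log₁₀ of that is 38.227 dB.
L_p = 95.4 − 38.227 = 57.17 dB.

57 dB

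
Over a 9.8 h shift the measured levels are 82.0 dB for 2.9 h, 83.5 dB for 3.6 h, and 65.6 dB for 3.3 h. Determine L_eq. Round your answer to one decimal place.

81.2 dB

Weight each interval's intensity by its duration and average over T = 9.8 h:
Σ tᵢ·10^(Lᵢ/10) = 2.9·10^(82.0/10) + 3.6·10^(83.5/10) + 3.3·10^(65.6/10) = 1.278e+09.
L_eq = 10·log₁₀(1.278e+09/9.8) = 81.15 dB.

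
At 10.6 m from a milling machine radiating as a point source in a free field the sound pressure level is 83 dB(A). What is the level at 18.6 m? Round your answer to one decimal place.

Point-source attenuation: ΔL = 20·log₁₀(r₂/r₁) = 20·log₁₀(18.6/10.6) = 4.884 dB.
L₂ = 83 − 20·log₁₀(18.6/10.6) = 83 − 4.884 = 78.12 dB(A).

78.1 dB(A)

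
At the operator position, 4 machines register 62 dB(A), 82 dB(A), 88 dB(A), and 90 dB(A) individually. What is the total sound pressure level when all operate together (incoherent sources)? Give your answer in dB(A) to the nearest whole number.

For uncorrelated sources the intensities add, so convert each level to linear form, sum, and take 10·log₁₀ of the total.
Σ 10^(L/10) = 10^(62/10) + 10^(82/10) + 10^(88/10) + 10^(90/10) = 1.791e+09.
L_total = 10·log₁₀(1.791e+09) = 92.53 dB(A).

93 dB(A)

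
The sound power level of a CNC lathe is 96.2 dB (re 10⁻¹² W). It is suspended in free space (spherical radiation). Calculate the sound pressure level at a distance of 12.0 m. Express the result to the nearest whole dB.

64 dB

L_p = L_w − 10·log₁₀(4π·r²) with r = 12.0 m.
4π·r² = 1810 m², 10·log₁₀ of that is 32.576 dB.
L_p = 96.2 − 32.576 = 63.62 dB.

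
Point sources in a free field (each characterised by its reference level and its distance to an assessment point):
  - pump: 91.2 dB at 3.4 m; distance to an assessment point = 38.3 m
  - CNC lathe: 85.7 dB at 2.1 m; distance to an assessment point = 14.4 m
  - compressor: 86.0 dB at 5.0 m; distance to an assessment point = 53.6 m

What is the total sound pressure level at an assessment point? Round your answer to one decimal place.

Propagate each source to the receiver with L = L_ref − 20·log₁₀(r/r_ref), then add intensities.
pump: 91.2 − 20·log₁₀(38.3/3.4) = 91.2 − 21.03 = 70.17 dB.
CNC lathe: 85.7 − 20·log₁₀(14.4/2.1) = 85.7 − 16.72 = 68.98 dB.
compressor: 86.0 − 20·log₁₀(53.6/5.0) = 86.0 − 20.60 = 65.40 dB.
Σ 10^(L/10) = 2.175e+07 → L_total = 10·log₁₀(2.175e+07) = 73.38 dB.

73.4 dB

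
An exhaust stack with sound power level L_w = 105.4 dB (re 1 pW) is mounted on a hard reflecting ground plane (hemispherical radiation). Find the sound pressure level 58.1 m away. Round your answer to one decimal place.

L_p = L_w − 10·log₁₀(2π·r²) with r = 58.1 m.
2π·r² = 2.121e+04 m², 10·log₁₀ of that is 43.265 dB.
L_p = 105.4 − 43.265 = 62.13 dB.

62.1 dB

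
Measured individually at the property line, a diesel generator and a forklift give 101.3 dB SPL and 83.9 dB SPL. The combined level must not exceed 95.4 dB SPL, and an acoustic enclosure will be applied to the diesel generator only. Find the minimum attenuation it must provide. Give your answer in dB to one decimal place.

6.2 dB

Fixed contribution from the other source: Σ 10^(L/10) = 10^(83.9/10) = 2.455e+08 (83.90 dB SPL).
To meet 95.4 dB SPL overall, the treated diesel generator may contribute at most 10^(95.4/10) − 2.455e+08 = 3.222e+09, i.e. 95.08 dB SPL.
Required insertion loss = 101.3 − 95.08 = 6.22 dB.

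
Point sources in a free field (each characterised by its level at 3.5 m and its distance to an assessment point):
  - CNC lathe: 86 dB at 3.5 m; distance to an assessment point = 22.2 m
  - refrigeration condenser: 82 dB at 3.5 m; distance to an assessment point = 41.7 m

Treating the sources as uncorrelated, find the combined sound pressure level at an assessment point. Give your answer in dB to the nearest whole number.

Propagate each source to the receiver with L = L_ref − 20·log₁₀(r/r_ref), then add intensities.
CNC lathe: 86 − 20·log₁₀(22.2/3.5) = 86 − 16.05 = 69.95 dB.
refrigeration condenser: 82 − 20·log₁₀(41.7/3.5) = 82 − 21.52 = 60.48 dB.
Σ 10^(L/10) = 1.101e+07 → L_total = 10·log₁₀(1.101e+07) = 70.42 dB.

70 dB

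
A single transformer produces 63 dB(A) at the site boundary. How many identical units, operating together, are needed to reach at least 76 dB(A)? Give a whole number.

20

Need L₁ + 10·log₁₀ N ≥ 76, i.e. log₁₀ N ≥ 1.30.
N ≥ 10^(13.0/10) = 19.953, so N = 20.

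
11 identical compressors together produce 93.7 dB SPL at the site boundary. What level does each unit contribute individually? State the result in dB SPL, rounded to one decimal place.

83.3 dB SPL

Dividing the total intensity by 11 lowers the level by 10·log₁₀ 11 = 10.414 dB: L₁ = 93.7 − 10.414.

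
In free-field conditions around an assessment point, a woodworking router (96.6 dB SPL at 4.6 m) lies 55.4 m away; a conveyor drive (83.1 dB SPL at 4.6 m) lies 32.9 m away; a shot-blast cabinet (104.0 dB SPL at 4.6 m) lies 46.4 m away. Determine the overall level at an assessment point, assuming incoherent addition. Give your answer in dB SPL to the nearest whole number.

85 dB SPL

Propagate each source to the receiver with L = L_ref − 20·log₁₀(r/r_ref), then add intensities.
woodworking router: 96.6 − 20·log₁₀(55.4/4.6) = 96.6 − 21.62 = 74.98 dB SPL.
conveyor drive: 83.1 − 20·log₁₀(32.9/4.6) = 83.1 − 17.09 = 66.01 dB SPL.
shot-blast cabinet: 104.0 − 20·log₁₀(46.4/4.6) = 104.0 − 20.08 = 83.92 dB SPL.
Σ 10^(L/10) = 2.824e+08 → L_total = 10·log₁₀(2.824e+08) = 84.51 dB SPL.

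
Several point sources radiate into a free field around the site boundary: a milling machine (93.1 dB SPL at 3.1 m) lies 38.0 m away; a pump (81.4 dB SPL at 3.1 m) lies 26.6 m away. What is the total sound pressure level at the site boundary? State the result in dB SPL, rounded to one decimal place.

Propagate each source to the receiver with L = L_ref − 20·log₁₀(r/r_ref), then add intensities.
milling machine: 93.1 − 20·log₁₀(38.0/3.1) = 93.1 − 21.77 = 71.33 dB SPL.
pump: 81.4 − 20·log₁₀(26.6/3.1) = 81.4 − 18.67 = 62.73 dB SPL.
Σ 10^(L/10) = 1.546e+07 → L_total = 10·log₁₀(1.546e+07) = 71.89 dB SPL.

71.9 dB SPL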